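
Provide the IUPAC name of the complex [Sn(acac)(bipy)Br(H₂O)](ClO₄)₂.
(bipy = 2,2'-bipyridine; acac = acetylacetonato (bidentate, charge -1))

(acetylacetonato)aqua(2,2'-bipyridine)bromotin(IV) perchlorate

The 2 perchlorate counter-ions carry a total charge of -2, so each complex ion is 2+.
Ligand charges: 1×2,2'-bipyridine (neutral), 1×acetylacetonato (-1 each), 1×bromo (-1 each), 1×aqua (neutral); total -2. So Sn + (-2) = 2+, giving Sn = +4.
Ligands are named alphabetically: acetylacetonato before aqua before bipyridine before bromo.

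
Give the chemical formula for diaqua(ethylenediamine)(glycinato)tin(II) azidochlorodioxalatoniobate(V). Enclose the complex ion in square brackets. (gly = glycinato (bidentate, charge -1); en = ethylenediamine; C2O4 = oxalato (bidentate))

Cation [Sn…]: ligand charges -1, Sn(II) ⇒ ion charge 1+.
Anion [Nb…]: ligand charges -6, Nb(V) ⇒ ion charge 1−.

[Sn(en)(gly)(H2O)2][Nb(C2O4)2Cl(N3)]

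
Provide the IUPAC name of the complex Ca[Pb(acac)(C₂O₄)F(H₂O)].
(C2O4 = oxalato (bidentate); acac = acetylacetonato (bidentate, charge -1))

The 1 calcium counter-ion carries a total charge of +2, so each complex ion is 2−.
Ligand charges: 1×aqua (neutral), 1×oxalato (-2 each), 1×acetylacetonato (-1 each), 1×fluoro (-1 each); total -4. So Pb + (-4) = 2−, giving Pb = +2.
The complex ion is anionic, so lead takes the -ate form plumbate(II).

calcium (acetylacetonato)aquafluorooxalatoplumbate(II)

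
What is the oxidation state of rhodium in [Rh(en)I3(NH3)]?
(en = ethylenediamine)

No counter-ion: the bracketed complex is neutral.
Ligand charges: 1×en neutral; 3×I = -3; 1×NH3 neutral; sum -3.
Rh + (-3) = 0 ⇒ Rh is +3.

+3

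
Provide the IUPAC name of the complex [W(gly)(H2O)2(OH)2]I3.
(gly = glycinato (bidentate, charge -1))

diaqua(glycinato)dihydroxotungsten(VI) iodide

The 3 iodide counter-ions carry a total charge of -3, so each complex ion is 3+.
Ligand charges: 2×hydroxo (-1 each), 1×glycinato (-1 each), 2×aqua (neutral); total -3. So W + (-3) = 3+, giving W = +6.
Ligands are named alphabetically: aqua before glycinato before hydroxo.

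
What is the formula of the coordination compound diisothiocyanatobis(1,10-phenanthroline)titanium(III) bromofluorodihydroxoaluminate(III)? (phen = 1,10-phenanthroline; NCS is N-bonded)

[Ti(NCS)2(phen)2][AlBrF(OH)2]

Cation [Ti…]: ligand charges -2, Ti(III) ⇒ ion charge 1+.
Anion [Al…]: ligand charges -4, Al(III) ⇒ ion charge 1−.
One 1+ cation balances one 1− anion.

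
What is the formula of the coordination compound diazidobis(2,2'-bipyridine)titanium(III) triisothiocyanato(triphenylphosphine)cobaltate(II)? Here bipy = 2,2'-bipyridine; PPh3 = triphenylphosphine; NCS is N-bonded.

[Ti(bipy)2(N3)2][Co(NCS)3(PPh3)]

Cation [Ti…]: ligand charges -2, Ti(III) ⇒ ion charge 1+.
Anion [Co…]: ligand charges -3, Co(II) ⇒ ion charge 1−.
One 1+ cation balances one 1− anion.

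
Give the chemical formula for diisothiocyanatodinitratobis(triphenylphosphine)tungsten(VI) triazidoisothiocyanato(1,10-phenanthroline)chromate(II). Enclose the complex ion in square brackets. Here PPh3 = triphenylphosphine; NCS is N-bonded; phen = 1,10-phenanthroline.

Cation [W…]: ligand charges -4, W(VI) ⇒ ion charge 2+.
Anion [Cr…]: ligand charges -4, Cr(II) ⇒ ion charge 2−.

[W(NCS)2(NO3)2(PPh3)2][Cr(N3)3(NCS)(phen)]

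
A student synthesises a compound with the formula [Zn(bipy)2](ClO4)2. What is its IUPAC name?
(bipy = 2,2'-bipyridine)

bis(2,2'-bipyridine)zinc(II) perchlorate

The 2 perchlorate counter-ions carry a total charge of -2, so each complex ion is 2+.
Ligand charges: 2×2,2'-bipyridine (neutral); total 0. So Zn + (0) = 2+, giving Zn = +2.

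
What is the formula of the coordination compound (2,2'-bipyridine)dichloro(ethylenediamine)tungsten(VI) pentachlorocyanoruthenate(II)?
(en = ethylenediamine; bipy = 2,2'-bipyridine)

Cation [W…]: ligand charges -2, W(VI) ⇒ ion charge 4+.
Anion [Ru…]: ligand charges -6, Ru(II) ⇒ ion charge 4−.
One 4+ cation balances one 4− anion.

[W(bipy)Cl2(en)][RuCl5(CN)]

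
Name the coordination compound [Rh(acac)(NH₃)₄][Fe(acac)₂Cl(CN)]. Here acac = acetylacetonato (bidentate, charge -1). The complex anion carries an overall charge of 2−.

The complex anion is given as 2−; its ligand charges sum to -4, so Fe = +2.
A 1:1 salt means the cation carries the equal and opposite charge, 2+.
Cation: ligand charges sum to -1; for the ion to be 2+, Rh = +3.

(acetylacetonato)tetraamminerhodium(III) bis(acetylacetonato)chlorocyanoferrate(II)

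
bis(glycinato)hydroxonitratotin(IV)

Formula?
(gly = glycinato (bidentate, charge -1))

Ligands: 1 nitrato (NO3, -1), 2 glycinato (gly, -1), 1 hydroxo (OH, -1). Ligand charge sum = -4.
With Sn in oxidation state +4, the complex ion is [Sn...].

[Sn(gly)2(NO3)(OH)]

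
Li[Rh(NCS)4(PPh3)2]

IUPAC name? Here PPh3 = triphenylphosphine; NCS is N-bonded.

lithium tetraisothiocyanatobis(triphenylphosphine)rhodate(III)

The 1 lithium counter-ion carries a total charge of +1, so each complex ion is 1−.
Ligand charges: 2×triphenylphosphine (neutral), 4×isothiocyanato (-1 each); total -4. So Rh + (-4) = 1−, giving Rh = +3.
The complex ion is anionic, so rhodium takes the -ate form rhodate(III).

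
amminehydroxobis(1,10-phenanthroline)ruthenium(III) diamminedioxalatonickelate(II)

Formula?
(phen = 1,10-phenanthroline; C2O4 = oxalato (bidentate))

[Ru(NH3)(OH)(phen)2][Ni(C2O4)2(NH3)2]

Cation [Ru…]: ligand charges -1, Ru(III) ⇒ ion charge 2+.
Anion [Ni…]: ligand charges -4, Ni(II) ⇒ ion charge 2−.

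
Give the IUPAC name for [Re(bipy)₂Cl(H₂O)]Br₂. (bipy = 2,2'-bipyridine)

The 2 bromide counter-ions carry a total charge of -2, so each complex ion is 2+.
Ligand charges: 2×2,2'-bipyridine (neutral), 1×aqua (neutral), 1×chloro (-1 each); total -1. So Re + (-1) = 2+, giving Re = +3.
Ligands are named alphabetically: aqua before bipyridine before chloro.

aquabis(2,2'-bipyridine)chlororhenium(III) bromide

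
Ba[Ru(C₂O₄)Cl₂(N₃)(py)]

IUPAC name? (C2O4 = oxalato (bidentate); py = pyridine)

The 1 barium counter-ion carries a total charge of +2, so each complex ion is 2−.
Ligand charges: 2×chloro (-1 each), 1×oxalato (-2 each), 1×azido (-1 each), 1×pyridine (neutral); total -5. So Ru + (-5) = 2−, giving Ru = +3.
Ligands are named alphabetically: azido before chloro before oxalato before pyridine.
The complex ion is anionic, so ruthenium takes the -ate form ruthenate(III).

barium azidodichlorooxalato(pyridine)ruthenate(III)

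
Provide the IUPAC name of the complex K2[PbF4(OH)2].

potassium tetrafluorodihydroxoplumbate(IV)

The 2 potassium counter-ions carry a total charge of +2, so each complex ion is 2−.
Ligand charges: 2×hydroxo (-1 each), 4×fluoro (-1 each); total -6. So Pb + (-6) = 2−, giving Pb = +4.
Ligands are named alphabetically: fluoro before hydroxo.
The complex ion is anionic, so lead takes the -ate form plumbate(IV).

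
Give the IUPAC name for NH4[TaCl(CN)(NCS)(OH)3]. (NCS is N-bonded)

ammonium chlorocyanotrihydroxoisothiocyanatotantalate(V)

The 1 ammonium counter-ion carries a total charge of +1, so each complex ion is 1−.
Ligand charges: 1×cyano (-1 each), 1×isothiocyanato (-1 each), 3×hydroxo (-1 each), 1×chloro (-1 each); total -6. So Ta + (-6) = 1−, giving Ta = +5.
The complex ion is anionic, so tantalum takes the -ate form tantalate(V).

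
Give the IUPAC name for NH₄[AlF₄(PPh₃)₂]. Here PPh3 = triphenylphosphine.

The 1 ammonium counter-ion carries a total charge of +1, so each complex ion is 1−.
Ligand charges: 4×fluoro (-1 each), 2×triphenylphosphine (neutral); total -4. So Al + (-4) = 1−, giving Al = +3.
The complex ion is anionic, so aluminium takes the -ate form aluminate(III).

ammonium tetrafluorobis(triphenylphosphine)aluminate(III)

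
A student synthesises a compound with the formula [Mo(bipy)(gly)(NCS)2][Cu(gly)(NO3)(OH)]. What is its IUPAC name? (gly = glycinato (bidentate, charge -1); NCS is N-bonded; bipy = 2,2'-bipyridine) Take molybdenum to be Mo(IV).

(2,2'-bipyridine)(glycinato)diisothiocyanatomolybdenum(IV) (glycinato)hydroxonitratocuprate(II)

Mo is given as +4; the cation's ligand charges sum to -3, so the complex cation is 1+.
A 1:1 salt means the anion carries the equal and opposite charge, 1−.
Anion: ligand charges sum to -3; for the ion to be 1−, Cu = +2.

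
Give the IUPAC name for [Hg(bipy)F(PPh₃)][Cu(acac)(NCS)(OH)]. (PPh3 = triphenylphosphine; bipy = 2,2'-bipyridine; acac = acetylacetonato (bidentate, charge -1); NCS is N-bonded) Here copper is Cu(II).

Both ions are complex: the cation is named first with the plain metal name, the anion second with the -ate form; each ion's ligands are alphabetised independently.
Cu is given as +2; the anion's ligand charges sum to -3, so the complex anion is 1−.
A 1:1 salt means the cation carries the equal and opposite charge, 1+.
Cation: ligand charges sum to -1; for the ion to be 1+, Hg = +2.

(2,2'-bipyridine)fluoro(triphenylphosphine)mercury(II) (acetylacetonato)hydroxoisothiocyanatocuprate(II)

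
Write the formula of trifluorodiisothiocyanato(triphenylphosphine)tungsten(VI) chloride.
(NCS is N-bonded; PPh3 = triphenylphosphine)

Ligands: 2 isothiocyanato (NCS, -1), 1 triphenylphosphine (PPh3, neutral), 3 fluoro (F, -1). Ligand charge sum = -5.
Charge balance with chloride (-1) requires 1 complex ion per 1 chloride.

[WF3(NCS)2(PPh3)]Cl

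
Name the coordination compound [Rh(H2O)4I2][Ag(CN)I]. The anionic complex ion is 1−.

tetraaquadiiodorhodium(III) cyanoiodoargentate(I)

Both ions are complex: the cation is named first with the plain metal name, the anion second with the -ate form; each ion's ligands are alphabetised independently.
The complex anion is given as 1−; its ligand charges sum to -2, so Ag = +1.
A 1:1 salt means the cation carries the equal and opposite charge, 1+.
Cation: ligand charges sum to -2; for the ion to be 1+, Rh = +3.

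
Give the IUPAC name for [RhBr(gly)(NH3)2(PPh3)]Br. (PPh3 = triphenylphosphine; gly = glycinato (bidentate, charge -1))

The 1 bromide counter-ion carries a total charge of -1, so each complex ion is 1+.
Ligand charges: 1×triphenylphosphine (neutral), 1×glycinato (-1 each), 2×ammine (neutral), 1×bromo (-1 each); total -2. So Rh + (-2) = 1+, giving Rh = +3.
Ligands are named alphabetically: ammine before bromo before glycinato before triphenylphosphine.

diamminebromo(glycinato)(triphenylphosphine)rhodium(III) bromide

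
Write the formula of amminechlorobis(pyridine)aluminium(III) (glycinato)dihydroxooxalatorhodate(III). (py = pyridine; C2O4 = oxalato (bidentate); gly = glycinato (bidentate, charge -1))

[AlCl(NH3)(py)2][Rh(C2O4)(gly)(OH)2]

Cation [Al…]: ligand charges -1, Al(III) ⇒ ion charge 2+.
Anion [Rh…]: ligand charges -5, Rh(III) ⇒ ion charge 2−.
One 2+ cation balances one 2− anion.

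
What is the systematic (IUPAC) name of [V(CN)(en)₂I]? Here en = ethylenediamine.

There is no counter-ion, so the complex is neutral overall.
Ligand charges: 1×iodo (-1 each), 2×ethylenediamine (neutral), 1×cyano (-1 each); total -2. So V + (-2) = 0, giving V = +2.
Ligands are named alphabetically: cyano before ethylenediamine before iodo.

cyanobis(ethylenediamine)iodovanadium(II)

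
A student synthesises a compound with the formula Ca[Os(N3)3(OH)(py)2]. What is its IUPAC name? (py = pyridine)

The 1 calcium counter-ion carries a total charge of +2, so each complex ion is 2−.
Ligand charges: 1×hydroxo (-1 each), 3×azido (-1 each), 2×pyridine (neutral); total -4. So Os + (-4) = 2−, giving Os = +2.
The complex ion is anionic, so osmium takes the -ate form osmate(II).

calcium triazidohydroxobis(pyridine)osmate(II)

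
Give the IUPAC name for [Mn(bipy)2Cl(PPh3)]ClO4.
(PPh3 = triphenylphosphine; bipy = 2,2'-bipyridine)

bis(2,2'-bipyridine)chloro(triphenylphosphine)manganese(II) perchlorate

The 1 perchlorate counter-ion carries a total charge of -1, so each complex ion is 1+.
Ligand charges: 1×chloro (-1 each), 1×triphenylphosphine (neutral), 2×2,2'-bipyridine (neutral); total -1. So Mn + (-1) = 1+, giving Mn = +2.
Ligands are named alphabetically: bipyridine before chloro before triphenylphosphine.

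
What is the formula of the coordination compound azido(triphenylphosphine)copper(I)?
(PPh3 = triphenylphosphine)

Ligands: 1 triphenylphosphine (PPh3, neutral), 1 azido (N3, -1). Ligand charge sum = -1.
With Cu in oxidation state +1, the complex ion is [Cu...].

[Cu(N3)(PPh3)]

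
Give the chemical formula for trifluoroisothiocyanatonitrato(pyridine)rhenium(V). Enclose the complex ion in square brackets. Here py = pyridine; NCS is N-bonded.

[ReF3(NCS)(NO3)(py)]

Ligands: 3 fluoro (F, -1), 1 nitrato (NO3, -1), 1 pyridine (py, neutral), 1 isothiocyanato (NCS, -1). Ligand charge sum = -5.
With Re in oxidation state +5, the complex ion is [Re...].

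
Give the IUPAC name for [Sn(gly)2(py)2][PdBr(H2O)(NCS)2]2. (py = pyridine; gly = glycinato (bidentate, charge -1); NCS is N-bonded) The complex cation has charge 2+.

Both ions are complex: the cation is named first with the plain metal name, the anion second with the -ate form; each ion's ligands are alphabetised independently.
The complex cation is given as 2+; its ligand charges sum to -2, so Sn = +4.
With 2 anions per cation, each anion must be 2/2 = 1−.
Anion: ligand charges sum to -3; for the ion to be 1−, Pd = +2.

bis(glycinato)bis(pyridine)tin(IV) aquabromodiisothiocyanatopalladate(II)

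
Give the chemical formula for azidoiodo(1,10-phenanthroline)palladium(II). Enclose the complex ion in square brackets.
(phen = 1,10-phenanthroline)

Ligands: 1 iodo (I, -1), 1 azido (N3, -1), 1 1,10-phenanthroline (phen, neutral). Ligand charge sum = -2.
With Pd in oxidation state +2, the complex ion is [Pd...].

[PdI(N3)(phen)]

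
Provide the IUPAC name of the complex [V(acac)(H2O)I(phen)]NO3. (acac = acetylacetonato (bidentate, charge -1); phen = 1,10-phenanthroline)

(acetylacetonato)aquaiodo(1,10-phenanthroline)vanadium(III) nitrate

The 1 nitrate counter-ion carries a total charge of -1, so each complex ion is 1+.
Ligand charges: 1×acetylacetonato (-1 each), 1×iodo (-1 each), 1×aqua (neutral), 1×1,10-phenanthroline (neutral); total -2. So V + (-2) = 1+, giving V = +3.
Ligands are named alphabetically: acetylacetonato before aqua before iodo before phenanthroline.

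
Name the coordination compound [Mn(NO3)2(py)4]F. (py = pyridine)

The 1 fluoride counter-ion carries a total charge of -1, so each complex ion is 1+.
Ligand charges: 4×pyridine (neutral), 2×nitrato (-1 each); total -2. So Mn + (-2) = 1+, giving Mn = +3.
Ligands are named alphabetically: nitrato before pyridine.

dinitratotetrakis(pyridine)manganese(III) fluoride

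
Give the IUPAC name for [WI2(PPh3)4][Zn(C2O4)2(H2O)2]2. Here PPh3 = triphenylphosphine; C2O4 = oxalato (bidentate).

Zinc is always +2 in its complexes; the anion's ligand charges sum to -4, so the complex anion is 2−.
With 2 anions per cation, the cation must be 2×2 = 4+.
Cation: ligand charges sum to -2; for the ion to be 4+, W = +6.

diiodotetrakis(triphenylphosphine)tungsten(VI) diaquadioxalatozincate(II)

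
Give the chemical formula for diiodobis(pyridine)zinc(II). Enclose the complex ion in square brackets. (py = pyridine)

Ligands: 2 iodo (I, -1), 2 pyridine (py, neutral). Ligand charge sum = -2.
With Zn in oxidation state +2, the complex ion is [Zn...].

[ZnI2(py)2]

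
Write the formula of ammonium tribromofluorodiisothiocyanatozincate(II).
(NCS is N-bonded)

(NH4)4[ZnBr3F(NCS)2]

Ligands: 1 fluoro (F, -1), 3 bromo (Br, -1), 2 isothiocyanato (NCS, -1). Ligand charge sum = -6.
With Zn in oxidation state +2, the complex ion is [Zn...]^4−.
Charge balance with ammonium (+1) requires 1 complex ion per 4 ammonium.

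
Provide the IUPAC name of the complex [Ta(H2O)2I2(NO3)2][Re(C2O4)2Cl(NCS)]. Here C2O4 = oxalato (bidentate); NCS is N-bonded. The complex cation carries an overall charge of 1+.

diaquadiiododinitratotantalum(V) chloroisothiocyanatodioxalatorhenate(V)

The complex cation is given as 1+; its ligand charges sum to -4, so Ta = +5.
A 1:1 salt means the anion carries the equal and opposite charge, 1−.
Anion: ligand charges sum to -6; for the ion to be 1−, Re = +5.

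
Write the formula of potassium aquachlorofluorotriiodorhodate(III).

K2[RhClF(H2O)I3]

Ligands: 1 chloro (Cl, -1), 1 aqua (H2O, neutral), 3 iodo (I, -1), 1 fluoro (F, -1). Ligand charge sum = -5.
With Rh in oxidation state +3, the complex ion is [Rh...]^2−.
Charge balance with potassium (+1) requires 1 complex ion per 2 potassium.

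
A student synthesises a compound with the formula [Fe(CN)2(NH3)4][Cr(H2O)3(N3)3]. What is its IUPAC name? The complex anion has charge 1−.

tetraamminedicyanoiron(III) triaquatriazidochromate(II)

The complex anion is given as 1−; its ligand charges sum to -3, so Cr = +2.
A 1:1 salt means the cation carries the equal and opposite charge, 1+.
Cation: ligand charges sum to -2; for the ion to be 1+, Fe = +3.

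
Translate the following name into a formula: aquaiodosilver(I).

Ligands: 1 aqua (H2O, neutral), 1 iodo (I, -1). Ligand charge sum = -1.
With Ag in oxidation state +1, the complex ion is [Ag...].

[Ag(H2O)I]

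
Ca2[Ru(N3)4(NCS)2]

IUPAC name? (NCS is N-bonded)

The 2 calcium counter-ions carry a total charge of +4, so each complex ion is 4−.
Ligand charges: 2×isothiocyanato (-1 each), 4×azido (-1 each); total -6. So Ru + (-6) = 4−, giving Ru = +2.
Ligands are named alphabetically: azido before isothiocyanato.
The complex ion is anionic, so ruthenium takes the -ate form ruthenate(II).

calcium tetraazidodiisothiocyanatoruthenate(II)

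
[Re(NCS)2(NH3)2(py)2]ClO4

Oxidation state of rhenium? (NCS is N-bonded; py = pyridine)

1 perchlorate outside the brackets (-1 each) → the complex ion is 1+.
Ligand charges: 2×NCS = -2; 2×NH3 neutral; 2×py neutral; sum -2.
Re + (-2) = 1+ ⇒ Re is +3.

+3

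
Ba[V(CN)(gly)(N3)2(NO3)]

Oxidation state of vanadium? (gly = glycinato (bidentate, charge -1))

+3

1 barium outside the brackets (+2 each) → the complex ion is 2−.
Ligand charges: 1×gly = -1; 1×NO3 = -1; 2×N3 = -2; 1×CN = -1; sum -5.
V + (-5) = 2− ⇒ V is +3.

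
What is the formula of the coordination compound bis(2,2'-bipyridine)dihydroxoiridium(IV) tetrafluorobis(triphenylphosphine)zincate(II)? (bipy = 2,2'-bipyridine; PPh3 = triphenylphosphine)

[Ir(bipy)2(OH)2][ZnF4(PPh3)2]

Cation [Ir…]: ligand charges -2, Ir(IV) ⇒ ion charge 2+.
Anion [Zn…]: ligand charges -4, Zn(II) ⇒ ion charge 2−.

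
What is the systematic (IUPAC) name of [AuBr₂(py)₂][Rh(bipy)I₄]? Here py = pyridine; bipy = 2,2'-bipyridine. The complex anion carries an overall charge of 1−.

dibromobis(pyridine)gold(III) (2,2'-bipyridine)tetraiodorhodate(III)

The complex anion is given as 1−; its ligand charges sum to -4, so Rh = +3.
A 1:1 salt means the cation carries the equal and opposite charge, 1+.
Cation: ligand charges sum to -2; for the ion to be 1+, Au = +3.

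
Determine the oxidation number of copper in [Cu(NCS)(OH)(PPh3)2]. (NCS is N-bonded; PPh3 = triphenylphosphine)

No counter-ion: the bracketed complex is neutral.
Ligand charges: 1×NCS = -1; 1×OH = -1; 2×PPh3 neutral; sum -2.
Cu + (-2) = 0 ⇒ Cu is +2.

+2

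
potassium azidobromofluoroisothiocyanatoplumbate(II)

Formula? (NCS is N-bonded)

K2[PbBrF(N3)(NCS)]

Ligands: 1 fluoro (F, -1), 1 bromo (Br, -1), 1 azido (N3, -1), 1 isothiocyanato (NCS, -1). Ligand charge sum = -4.
Charge balance with potassium (+1) requires 1 complex ion per 2 potassium.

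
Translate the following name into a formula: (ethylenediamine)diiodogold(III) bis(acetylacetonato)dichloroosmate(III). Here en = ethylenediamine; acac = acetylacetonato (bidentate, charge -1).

Cation [Au…]: ligand charges -2, Au(III) ⇒ ion charge 1+.
Anion [Os…]: ligand charges -4, Os(III) ⇒ ion charge 1−.
One 1+ cation balances one 1− anion.

[Au(en)I2][Os(acac)2Cl2]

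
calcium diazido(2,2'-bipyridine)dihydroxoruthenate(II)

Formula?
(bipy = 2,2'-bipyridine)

Ligands: 2 azido (N3, -1), 1 2,2'-bipyridine (bipy, neutral), 2 hydroxo (OH, -1). Ligand charge sum = -4.
With Ru in oxidation state +2, the complex ion is [Ru...]^2−.
Charge balance with calcium (+2) requires 1 complex ion per 1 calcium.

Ca[Ru(bipy)(N3)2(OH)2]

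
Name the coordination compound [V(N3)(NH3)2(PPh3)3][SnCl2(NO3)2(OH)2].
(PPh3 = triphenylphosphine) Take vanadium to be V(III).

V is given as +3; the cation's ligand charges sum to -1, so the complex cation is 2+.
A 1:1 salt means the anion carries the equal and opposite charge, 2−.
Anion: ligand charges sum to -6; for the ion to be 2−, Sn = +4.

diammineazidotris(triphenylphosphine)vanadium(III) dichlorodihydroxodinitratostannate(IV)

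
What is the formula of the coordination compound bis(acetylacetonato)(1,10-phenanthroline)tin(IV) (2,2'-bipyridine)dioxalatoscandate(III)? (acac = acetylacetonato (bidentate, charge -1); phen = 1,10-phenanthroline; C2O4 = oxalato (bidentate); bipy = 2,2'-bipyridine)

[Sn(acac)2(phen)][Sc(bipy)(C2O4)2]2

Cation [Sn…]: ligand charges -2, Sn(IV) ⇒ ion charge 2+.
Anion [Sc…]: ligand charges -4, Sc(III) ⇒ ion charge 1−.
One 2+ cation requires 2 of the 1− anion.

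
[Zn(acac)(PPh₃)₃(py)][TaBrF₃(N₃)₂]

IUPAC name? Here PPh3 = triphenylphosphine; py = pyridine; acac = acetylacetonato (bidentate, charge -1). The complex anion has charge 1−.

(acetylacetonato)(pyridine)tris(triphenylphosphine)zinc(II) diazidobromotrifluorotantalate(V)

Both ions are complex: the cation is named first with the plain metal name, the anion second with the -ate form; each ion's ligands are alphabetised independently.
The complex anion is given as 1−; its ligand charges sum to -6, so Ta = +5.
A 1:1 salt means the cation carries the equal and opposite charge, 1+.
Cation: ligand charges sum to -1; for the ion to be 1+, Zn = +2.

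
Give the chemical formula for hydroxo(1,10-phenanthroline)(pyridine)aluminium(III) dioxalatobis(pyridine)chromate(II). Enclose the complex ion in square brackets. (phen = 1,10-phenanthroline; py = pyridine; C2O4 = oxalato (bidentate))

[Al(OH)(phen)(py)][Cr(C2O4)2(py)2]

Cation [Al…]: ligand charges -1, Al(III) ⇒ ion charge 2+.
Anion [Cr…]: ligand charges -4, Cr(II) ⇒ ion charge 2−.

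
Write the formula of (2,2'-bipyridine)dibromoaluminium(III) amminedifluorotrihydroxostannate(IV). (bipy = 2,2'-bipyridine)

[Al(bipy)Br2][SnF2(NH3)(OH)3]

Cation [Al…]: ligand charges -2, Al(III) ⇒ ion charge 1+.
Anion [Sn…]: ligand charges -5, Sn(IV) ⇒ ion charge 1−.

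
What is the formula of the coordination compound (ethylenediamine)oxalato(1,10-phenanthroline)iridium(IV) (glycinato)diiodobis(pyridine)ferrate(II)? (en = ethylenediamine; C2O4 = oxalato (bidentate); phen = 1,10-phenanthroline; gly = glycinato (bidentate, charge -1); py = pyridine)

Cation [Ir…]: ligand charges -2, Ir(IV) ⇒ ion charge 2+.
Anion [Fe…]: ligand charges -3, Fe(II) ⇒ ion charge 1−.
One 2+ cation requires 2 of the 1− anion.

[Ir(C2O4)(en)(phen)][Fe(gly)I2(py)2]2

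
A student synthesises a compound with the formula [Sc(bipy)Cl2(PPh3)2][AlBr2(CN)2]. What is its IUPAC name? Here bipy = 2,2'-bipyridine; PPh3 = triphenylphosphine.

(2,2'-bipyridine)dichlorobis(triphenylphosphine)scandium(III) dibromodicyanoaluminate(III)

Both ions are complex: the cation is named first with the plain metal name, the anion second with the -ate form; each ion's ligands are alphabetised independently.
Aluminium is always +3 in its complexes; the anion's ligand charges sum to -4, so the complex anion is 1−.
A 1:1 salt means the cation carries the equal and opposite charge, 1+.
Cation: ligand charges sum to -2; for the ion to be 1+, Sc = +3.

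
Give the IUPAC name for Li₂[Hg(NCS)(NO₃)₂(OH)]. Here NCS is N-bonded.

The 2 lithium counter-ions carry a total charge of +2, so each complex ion is 2−.
Ligand charges: 1×hydroxo (-1 each), 2×nitrato (-1 each), 1×isothiocyanato (-1 each); total -4. So Hg + (-4) = 2−, giving Hg = +2.
Ligands are named alphabetically: hydroxo before isothiocyanato before nitrato.
The complex ion is anionic, so mercury takes the -ate form mercurate(II).

lithium hydroxoisothiocyanatodinitratomercurate(II)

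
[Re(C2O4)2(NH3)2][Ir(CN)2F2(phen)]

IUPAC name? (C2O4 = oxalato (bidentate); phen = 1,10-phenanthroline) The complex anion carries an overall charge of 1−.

Both ions are complex: the cation is named first with the plain metal name, the anion second with the -ate form; each ion's ligands are alphabetised independently.
The complex anion is given as 1−; its ligand charges sum to -4, so Ir = +3.
A 1:1 salt means the cation carries the equal and opposite charge, 1+.
Cation: ligand charges sum to -4; for the ion to be 1+, Re = +5.

diamminedioxalatorhenium(V) dicyanodifluoro(1,10-phenanthroline)iridate(III)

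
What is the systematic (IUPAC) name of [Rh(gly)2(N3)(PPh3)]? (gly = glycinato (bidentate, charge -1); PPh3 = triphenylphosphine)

There is no counter-ion, so the complex is neutral overall.
Ligand charges: 2×glycinato (-1 each), 1×triphenylphosphine (neutral), 1×azido (-1 each); total -3. So Rh + (-3) = 0, giving Rh = +3.
Ligands are named alphabetically: azido before glycinato before triphenylphosphine.

azidobis(glycinato)(triphenylphosphine)rhodium(III)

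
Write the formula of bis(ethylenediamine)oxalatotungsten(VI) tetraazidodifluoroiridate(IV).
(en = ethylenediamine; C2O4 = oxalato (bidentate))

[W(C2O4)(en)2][IrF2(N3)4]2

Cation [W…]: ligand charges -2, W(VI) ⇒ ion charge 4+.
Anion [Ir…]: ligand charges -6, Ir(IV) ⇒ ion charge 2−.
One 4+ cation requires 2 of the 2− anion.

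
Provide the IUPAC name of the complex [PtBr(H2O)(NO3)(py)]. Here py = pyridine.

aquabromonitrato(pyridine)platinum(II)

There is no counter-ion, so the complex is neutral overall.
Ligand charges: 1×aqua (neutral), 1×pyridine (neutral), 1×bromo (-1 each), 1×nitrato (-1 each); total -2. So Pt + (-2) = 0, giving Pt = +2.
Ligands are named alphabetically: aqua before bromo before nitrato before pyridine.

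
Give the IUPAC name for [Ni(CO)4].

tetracarbonylnickel(0)

There is no counter-ion, so the complex is neutral overall.
Ligand charges: 4×carbonyl (neutral); total 0. So Ni + (0) = 0, giving Ni = 0.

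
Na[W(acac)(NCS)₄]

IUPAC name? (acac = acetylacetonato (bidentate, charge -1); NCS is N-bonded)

sodium (acetylacetonato)tetraisothiocyanatotungstate(IV)

The 1 sodium counter-ion carries a total charge of +1, so each complex ion is 1−.
Ligand charges: 1×acetylacetonato (-1 each), 4×isothiocyanato (-1 each); total -5. So W + (-5) = 1−, giving W = +4.
The complex ion is anionic, so tungsten takes the -ate form tungstate(IV).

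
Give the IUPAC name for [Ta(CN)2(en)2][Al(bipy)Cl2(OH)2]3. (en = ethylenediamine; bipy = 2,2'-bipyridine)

dicyanobis(ethylenediamine)tantalum(V) (2,2'-bipyridine)dichlorodihydroxoaluminate(III)

Both ions are complex: the cation is named first with the plain metal name, the anion second with the -ate form; each ion's ligands are alphabetised independently.
Aluminium is always +3 in its complexes; the anion's ligand charges sum to -4, so the complex anion is 1−.
With 3 anions per cation, the cation must be 3×1 = 3+.
Cation: ligand charges sum to -2; for the ion to be 3+, Ta = +5.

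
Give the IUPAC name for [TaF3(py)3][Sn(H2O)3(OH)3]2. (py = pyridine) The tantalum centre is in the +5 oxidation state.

Both ions are complex: the cation is named first with the plain metal name, the anion second with the -ate form; each ion's ligands are alphabetised independently.
Ta is given as +5; the cation's ligand charges sum to -3, so the complex cation is 2+.
With 2 anions per cation, each anion must be 2/2 = 1−.
Anion: ligand charges sum to -3; for the ion to be 1−, Sn = +2.

trifluorotris(pyridine)tantalum(V) triaquatrihydroxostannate(II)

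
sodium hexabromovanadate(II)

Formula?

Na4[VBr6]

Ligands: 6 bromo (Br, -1). Ligand charge sum = -6.
With V in oxidation state +2, the complex ion is [V...]^4−.
Charge balance with sodium (+1) requires 1 complex ion per 4 sodium.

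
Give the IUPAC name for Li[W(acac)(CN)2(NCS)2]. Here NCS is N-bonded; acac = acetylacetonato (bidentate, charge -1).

lithium (acetylacetonato)dicyanodiisothiocyanatotungstate(IV)

The 1 lithium counter-ion carries a total charge of +1, so each complex ion is 1−.
Ligand charges: 2×cyano (-1 each), 2×isothiocyanato (-1 each), 1×acetylacetonato (-1 each); total -5. So W + (-5) = 1−, giving W = +4.
The complex ion is anionic, so tungsten takes the -ate form tungstate(IV).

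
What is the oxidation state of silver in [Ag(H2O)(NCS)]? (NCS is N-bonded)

No counter-ion: the bracketed complex is neutral.
Ligand charges: 1×H2O neutral; 1×NCS = -1; sum -1.
Ag + (-1) = 0 ⇒ Ag is +1.

+1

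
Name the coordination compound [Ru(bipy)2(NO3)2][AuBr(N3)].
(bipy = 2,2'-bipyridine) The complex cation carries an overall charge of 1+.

The complex cation is given as 1+; its ligand charges sum to -2, so Ru = +3.
A 1:1 salt means the anion carries the equal and opposite charge, 1−.
Anion: ligand charges sum to -2; for the ion to be 1−, Au = +1.

bis(2,2'-bipyridine)dinitratoruthenium(III) azidobromoaurate(I)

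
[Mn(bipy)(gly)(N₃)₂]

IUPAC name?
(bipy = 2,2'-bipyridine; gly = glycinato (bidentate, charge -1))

diazido(2,2'-bipyridine)(glycinato)manganese(III)

There is no counter-ion, so the complex is neutral overall.
Ligand charges: 1×2,2'-bipyridine (neutral), 2×azido (-1 each), 1×glycinato (-1 each); total -3. So Mn + (-3) = 0, giving Mn = +3.
Ligands are named alphabetically: azido before bipyridine before glycinato.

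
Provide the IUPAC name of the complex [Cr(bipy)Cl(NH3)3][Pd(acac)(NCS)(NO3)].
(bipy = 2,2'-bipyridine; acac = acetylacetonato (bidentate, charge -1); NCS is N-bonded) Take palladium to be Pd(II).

triammine(2,2'-bipyridine)chlorochromium(II) (acetylacetonato)isothiocyanatonitratopalladate(II)

Pd is given as +2; the anion's ligand charges sum to -3, so the complex anion is 1−.
A 1:1 salt means the cation carries the equal and opposite charge, 1+.
Cation: ligand charges sum to -1; for the ion to be 1+, Cr = +2.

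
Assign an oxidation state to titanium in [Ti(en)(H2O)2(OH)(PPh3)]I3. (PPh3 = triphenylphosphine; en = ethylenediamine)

+4

3 iodide outside the brackets (-1 each) → the complex ion is 3+.
Ligand charges: 1×OH = -1; 1×PPh3 neutral; 1×en neutral; 2×H2O neutral; sum -1.
Ti + (-1) = 3+ ⇒ Ti is +4.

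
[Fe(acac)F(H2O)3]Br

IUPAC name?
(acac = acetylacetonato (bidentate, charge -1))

The 1 bromide counter-ion carries a total charge of -1, so each complex ion is 1+.
Ligand charges: 3×aqua (neutral), 1×fluoro (-1 each), 1×acetylacetonato (-1 each); total -2. So Fe + (-2) = 1+, giving Fe = +3.
Ligands are named alphabetically: acetylacetonato before aqua before fluoro.

(acetylacetonato)triaquafluoroiron(III) bromide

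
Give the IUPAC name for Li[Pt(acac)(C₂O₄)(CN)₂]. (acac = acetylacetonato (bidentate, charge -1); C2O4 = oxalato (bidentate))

The 1 lithium counter-ion carries a total charge of +1, so each complex ion is 1−.
Ligand charges: 1×acetylacetonato (-1 each), 1×oxalato (-2 each), 2×cyano (-1 each); total -5. So Pt + (-5) = 1−, giving Pt = +4.
Ligands are named alphabetically: acetylacetonato before cyano before oxalato.
The complex ion is anionic, so platinum takes the -ate form platinate(IV).

lithium (acetylacetonato)dicyanooxalatoplatinate(IV)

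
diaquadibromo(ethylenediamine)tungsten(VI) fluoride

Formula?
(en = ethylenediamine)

[WBr2(en)(H2O)2]F4

Ligands: 2 bromo (Br, -1), 1 ethylenediamine (en, neutral), 2 aqua (H2O, neutral). Ligand charge sum = -2.
With W in oxidation state +6, the complex ion is [W...]^4+.
Charge balance with fluoride (-1) requires 1 complex ion per 4 fluoride.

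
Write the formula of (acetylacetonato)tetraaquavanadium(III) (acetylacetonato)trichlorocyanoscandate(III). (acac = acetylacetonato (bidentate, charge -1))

Cation [V…]: ligand charges -1, V(III) ⇒ ion charge 2+.
Anion [Sc…]: ligand charges -5, Sc(III) ⇒ ion charge 2−.
One 2+ cation balances one 2− anion.

[V(acac)(H2O)4][Sc(acac)Cl3(CN)]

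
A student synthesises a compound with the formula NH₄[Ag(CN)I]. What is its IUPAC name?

ammonium cyanoiodoargentate(I)

The 1 ammonium counter-ion carries a total charge of +1, so each complex ion is 1−.
Ligand charges: 1×iodo (-1 each), 1×cyano (-1 each); total -2. So Ag + (-2) = 1−, giving Ag = +1.
Ligands are named alphabetically: cyano before iodo.
The complex ion is anionic, so silver takes the -ate form argentate(I).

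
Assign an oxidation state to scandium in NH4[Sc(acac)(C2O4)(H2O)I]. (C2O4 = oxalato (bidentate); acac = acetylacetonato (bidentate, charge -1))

+3

1 ammonium outside the brackets (+1 each) → the complex ion is 1−.
Ligand charges: 1×I = -1; 1×C2O4 = -2; 1×acac = -1; 1×H2O neutral; sum -4.
Sc + (-4) = 1− ⇒ Sc is +3.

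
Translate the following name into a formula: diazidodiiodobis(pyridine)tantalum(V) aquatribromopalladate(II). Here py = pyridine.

[TaI2(N3)2(py)2][PdBr3(H2O)]

Cation [Ta…]: ligand charges -4, Ta(V) ⇒ ion charge 1+.
Anion [Pd…]: ligand charges -3, Pd(II) ⇒ ion charge 1−.
One 1+ cation balances one 1− anion.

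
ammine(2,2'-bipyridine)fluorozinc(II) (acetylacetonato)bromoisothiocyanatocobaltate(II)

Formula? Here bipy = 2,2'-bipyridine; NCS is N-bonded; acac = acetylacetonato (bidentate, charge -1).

Cation [Zn…]: ligand charges -1, Zn(II) ⇒ ion charge 1+.
Anion [Co…]: ligand charges -3, Co(II) ⇒ ion charge 1−.

[Zn(bipy)F(NH3)][Co(acac)Br(NCS)]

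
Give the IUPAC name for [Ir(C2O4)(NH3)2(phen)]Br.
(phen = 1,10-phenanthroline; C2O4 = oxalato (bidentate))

The 1 bromide counter-ion carries a total charge of -1, so each complex ion is 1+.
Ligand charges: 2×ammine (neutral), 1×1,10-phenanthroline (neutral), 1×oxalato (-2 each); total -2. So Ir + (-2) = 1+, giving Ir = +3.
Ligands are named alphabetically: ammine before oxalato before phenanthroline.

diammineoxalato(1,10-phenanthroline)iridium(III) bromide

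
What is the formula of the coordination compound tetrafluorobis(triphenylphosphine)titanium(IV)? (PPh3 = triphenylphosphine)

Ligands: 2 triphenylphosphine (PPh3, neutral), 4 fluoro (F, -1). Ligand charge sum = -4.
With Ti in oxidation state +4, the complex ion is [Ti...].

[TiF4(PPh3)2]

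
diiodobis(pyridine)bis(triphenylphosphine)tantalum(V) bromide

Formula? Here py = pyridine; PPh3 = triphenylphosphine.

[TaI2(PPh3)2(py)2]Br3

Ligands: 2 iodo (I, -1), 2 pyridine (py, neutral), 2 triphenylphosphine (PPh3, neutral). Ligand charge sum = -2.
Charge balance with bromide (-1) requires 1 complex ion per 3 bromide.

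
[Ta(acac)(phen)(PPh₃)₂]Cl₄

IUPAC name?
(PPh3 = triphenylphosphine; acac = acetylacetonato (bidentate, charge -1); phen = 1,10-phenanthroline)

The 4 chloride counter-ions carry a total charge of -4, so each complex ion is 4+.
Ligand charges: 2×triphenylphosphine (neutral), 1×acetylacetonato (-1 each), 1×1,10-phenanthroline (neutral); total -1. So Ta + (-1) = 4+, giving Ta = +5.
Ligands are named alphabetically: acetylacetonato before phenanthroline before triphenylphosphine.

(acetylacetonato)(1,10-phenanthroline)bis(triphenylphosphine)tantalum(V) chloride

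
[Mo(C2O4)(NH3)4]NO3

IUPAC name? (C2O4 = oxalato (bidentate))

The 1 nitrate counter-ion carries a total charge of -1, so each complex ion is 1+.
Ligand charges: 1×oxalato (-2 each), 4×ammine (neutral); total -2. So Mo + (-2) = 1+, giving Mo = +3.
Ligands are named alphabetically: ammine before oxalato.

tetraammineoxalatomolybdenum(III) nitrate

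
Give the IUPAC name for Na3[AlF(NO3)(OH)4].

The 3 sodium counter-ions carry a total charge of +3, so each complex ion is 3−.
Ligand charges: 1×fluoro (-1 each), 4×hydroxo (-1 each), 1×nitrato (-1 each); total -6. So Al + (-6) = 3−, giving Al = +3.
Ligands are named alphabetically: fluoro before hydroxo before nitrato.
The complex ion is anionic, so aluminium takes the -ate form aluminate(III).

sodium fluorotetrahydroxonitratoaluminate(III)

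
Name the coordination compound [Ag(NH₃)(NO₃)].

amminenitratosilver(I)

There is no counter-ion, so the complex is neutral overall.
Ligand charges: 1×ammine (neutral), 1×nitrato (-1 each); total -1. So Ag + (-1) = 0, giving Ag = +1.
Ligands are named alphabetically: ammine before nitrato.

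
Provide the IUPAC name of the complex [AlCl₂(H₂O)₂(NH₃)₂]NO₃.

The 1 nitrate counter-ion carries a total charge of -1, so each complex ion is 1+.
Ligand charges: 2×aqua (neutral), 2×chloro (-1 each), 2×ammine (neutral); total -2. So Al + (-2) = 1+, giving Al = +3.
Ligands are named alphabetically: ammine before aqua before chloro.

diamminediaquadichloroaluminium(III) nitrate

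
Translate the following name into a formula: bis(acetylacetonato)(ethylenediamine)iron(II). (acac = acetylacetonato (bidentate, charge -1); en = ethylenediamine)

Ligands: 2 acetylacetonato (acac, -1), 1 ethylenediamine (en, neutral). Ligand charge sum = -2.
With Fe in oxidation state +2, the complex ion is [Fe...].

[Fe(acac)2(en)]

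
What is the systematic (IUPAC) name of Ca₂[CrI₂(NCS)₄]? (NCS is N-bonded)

The 2 calcium counter-ions carry a total charge of +4, so each complex ion is 4−.
Ligand charges: 2×iodo (-1 each), 4×isothiocyanato (-1 each); total -6. So Cr + (-6) = 4−, giving Cr = +2.
The complex ion is anionic, so chromium takes the -ate form chromate(II).

calcium diiodotetraisothiocyanatochromate(II)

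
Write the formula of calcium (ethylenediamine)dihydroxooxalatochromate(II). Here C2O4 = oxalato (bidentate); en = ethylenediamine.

Ligands: 2 hydroxo (OH, -1), 1 oxalato (C2O4, -2), 1 ethylenediamine (en, neutral). Ligand charge sum = -4.
With Cr in oxidation state +2, the complex ion is [Cr...]^2−.
Charge balance with calcium (+2) requires 1 complex ion per 1 calcium.

Ca[Cr(C2O4)(en)(OH)2]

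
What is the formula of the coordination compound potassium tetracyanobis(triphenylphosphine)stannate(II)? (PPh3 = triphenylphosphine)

K2[Sn(CN)4(PPh3)2]

Ligands: 2 triphenylphosphine (PPh3, neutral), 4 cyano (CN, -1). Ligand charge sum = -4.
Charge balance with potassium (+1) requires 1 complex ion per 2 potassium.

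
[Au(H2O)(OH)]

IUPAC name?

There is no counter-ion, so the complex is neutral overall.
Ligand charges: 1×hydroxo (-1 each), 1×aqua (neutral); total -1. So Au + (-1) = 0, giving Au = +1.
Ligands are named alphabetically: aqua before hydroxo.

aquahydroxogold(I)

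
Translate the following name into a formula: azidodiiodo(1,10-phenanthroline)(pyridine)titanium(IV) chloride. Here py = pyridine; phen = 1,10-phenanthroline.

[TiI2(N3)(phen)(py)]Cl

Ligands: 1 pyridine (py, neutral), 1 azido (N3, -1), 1 1,10-phenanthroline (phen, neutral), 2 iodo (I, -1). Ligand charge sum = -3.
Charge balance with chloride (-1) requires 1 complex ion per 1 chloride.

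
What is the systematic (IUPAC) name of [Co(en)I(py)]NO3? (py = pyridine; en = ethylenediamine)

(ethylenediamine)iodo(pyridine)cobalt(II) nitrate

The 1 nitrate counter-ion carries a total charge of -1, so each complex ion is 1+.
Ligand charges: 1×iodo (-1 each), 1×pyridine (neutral), 1×ethylenediamine (neutral); total -1. So Co + (-1) = 1+, giving Co = +2.
Ligands are named alphabetically: ethylenediamine before iodo before pyridine.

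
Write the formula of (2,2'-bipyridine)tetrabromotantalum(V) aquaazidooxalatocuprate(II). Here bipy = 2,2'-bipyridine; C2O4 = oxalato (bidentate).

[Ta(bipy)Br4][Cu(C2O4)(H2O)(N3)]

Cation [Ta…]: ligand charges -4, Ta(V) ⇒ ion charge 1+.
Anion [Cu…]: ligand charges -3, Cu(II) ⇒ ion charge 1−.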